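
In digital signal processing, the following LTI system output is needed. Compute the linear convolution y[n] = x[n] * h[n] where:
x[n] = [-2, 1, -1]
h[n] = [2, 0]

y[n] = sum_k x[k]*h[n-k]. Output length = len(x) + len(h) - 1 = 3 + 2 - 1 = 4.
y[0] = -2*2 = -4
y[1] = 1*2 + -2*0 = 2
y[2] = -1*2 + 1*0 = -2
y[3] = -1*0 = 0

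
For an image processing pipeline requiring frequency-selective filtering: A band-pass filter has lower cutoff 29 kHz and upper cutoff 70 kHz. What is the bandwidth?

Bandwidth = f_high - f_low
= 70 kHz - 29 kHz = 41 kHz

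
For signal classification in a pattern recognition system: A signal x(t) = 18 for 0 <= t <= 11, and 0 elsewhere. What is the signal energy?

Energy = integral of |x(t)|^2 dt over the signal duration
= 18^2 * 11 = 324 * 11 = 3564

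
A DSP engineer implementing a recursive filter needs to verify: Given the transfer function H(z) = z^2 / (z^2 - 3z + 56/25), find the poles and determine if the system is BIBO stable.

Poles are roots of the denominator: z^2 - 3z + 56/25 = 0.
Quadratic formula: z = [-(-3) +/- sqrt((-3)^2 - 4*(56/25))] / 2
Discriminant = 9 - 224/25 = 1/25; sqrt = 1/5.
z = (3 +/- 1/5) / 2 => z = 8/5 or z = 7/5.
|p1| = 8/5, |p2| = 7/5.
For BIBO stability, all poles must lie inside the unit circle (|p| < 1).
System is UNSTABLE since at least one |p| >= 1.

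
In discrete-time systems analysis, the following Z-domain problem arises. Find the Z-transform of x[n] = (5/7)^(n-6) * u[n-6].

Time-shifting property: if X(z) = Z{x[n]}, then Z{x[n-d]} = z^(-d) * X(z)
X(z) = z/(z - 5/7) for x[n] = (5/7)^n * u[n]
Z{x[n-6]} = z^(-6) * z/(z - 5/7) = z^(-5)/(z - 5/7)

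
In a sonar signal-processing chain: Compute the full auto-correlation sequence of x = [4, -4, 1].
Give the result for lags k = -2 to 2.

r_xx[k] = sum_m x[m]*x[m+k], indexed from 0, for k = -2 to 2:
  r_xx[-2] = x[2]*x[0] = 4
  r_xx[-1] = x[1]*x[0] + x[2]*x[1] = -20
  r_xx[0] = x[0]*x[0] + x[1]*x[1] + x[2]*x[2] = 33
  r_xx[1] = x[0]*x[1] + x[1]*x[2] = -20
  r_xx[2] = x[0]*x[2] = 4
r_xx = [4, -20, 33, -20, 4]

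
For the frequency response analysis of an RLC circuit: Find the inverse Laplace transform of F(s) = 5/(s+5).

Standard pair: k/(s+a) <-> k*e^(-at)*u(t)
With k=5, a=5: f(t) = 5*e^(-5t)*u(t)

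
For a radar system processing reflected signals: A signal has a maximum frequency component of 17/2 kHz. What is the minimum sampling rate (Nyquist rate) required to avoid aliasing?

By the Nyquist-Shannon sampling theorem,
the minimum sampling rate (Nyquist rate) must be at least 2 * f_max.
Nyquist rate = 2 * 17/2 kHz = 17 kHz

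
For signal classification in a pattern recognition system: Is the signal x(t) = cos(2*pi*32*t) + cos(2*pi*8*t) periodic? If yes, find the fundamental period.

f1 = 32 Hz, f2 = 8 Hz
Period T1 = 1/32, T2 = 1/8
Ratio T1/T2 = 8/32, which is rational.
The signal is periodic with fundamental period T = 1/GCD(32,8) = 1/8 s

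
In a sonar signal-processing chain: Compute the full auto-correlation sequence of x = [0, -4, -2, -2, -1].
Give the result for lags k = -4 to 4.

r_xx[k] = sum_m x[m]*x[m+k], indexed from 0, for k = -4 to 4:
  r_xx[-4] = x[4]*x[0] = 0
  r_xx[-3] = x[3]*x[0] + x[4]*x[1] = 4
  r_xx[-2] = x[2]*x[0] + x[3]*x[1] + x[4]*x[2] = 10
  r_xx[-1] = x[1]*x[0] + x[2]*x[1] + x[3]*x[2] + x[4]*x[3] = 14
  r_xx[0] = x[0]*x[0] + x[1]*x[1] + x[2]*x[2] + x[3]*x[3] + x[4]*x[4] = 25
  r_xx[1] = x[0]*x[1] + x[1]*x[2] + x[2]*x[3] + x[3]*x[4] = 14
  r_xx[2] = x[0]*x[2] + x[1]*x[3] + x[2]*x[4] = 10
  r_xx[3] = x[0]*x[3] + x[1]*x[4] = 4
  r_xx[4] = x[0]*x[4] = 0
r_xx = [0, 4, 10, 14, 25, 14, 10, 4, 0]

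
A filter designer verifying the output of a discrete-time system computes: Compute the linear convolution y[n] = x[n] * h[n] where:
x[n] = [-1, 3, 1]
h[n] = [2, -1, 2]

y[n] = sum_k x[k]*h[n-k]. Output length = len(x) + len(h) - 1 = 3 + 3 - 1 = 5.
y[0] = -1*2 = -2
y[1] = 3*2 + -1*-1 = 7
y[2] = 1*2 + 3*-1 + -1*2 = -3
y[3] = 1*-1 + 3*2 = 5
y[4] = 1*2 = 2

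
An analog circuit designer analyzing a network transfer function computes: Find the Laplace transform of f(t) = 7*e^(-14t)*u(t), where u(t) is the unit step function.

Standard Laplace transform pair:
e^(-at)*u(t) <-> 1/(s+a)
With a = 14: L{7*e^(-14t)*u(t)} = 7/(s+14), ROC: Re(s) > -14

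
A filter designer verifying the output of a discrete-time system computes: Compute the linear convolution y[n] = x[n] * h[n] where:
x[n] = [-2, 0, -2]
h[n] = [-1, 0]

y[n] = sum_k x[k]*h[n-k]. Output length = len(x) + len(h) - 1 = 3 + 2 - 1 = 4.
y[0] = -2*-1 = 2
y[1] = 0*-1 + -2*0 = 0
y[2] = -2*-1 + 0*0 = 2
y[3] = -2*0 = 0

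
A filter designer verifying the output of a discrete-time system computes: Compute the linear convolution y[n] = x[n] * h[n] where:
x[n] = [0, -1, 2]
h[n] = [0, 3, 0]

y[n] = sum_k x[k]*h[n-k]. Output length = len(x) + len(h) - 1 = 3 + 3 - 1 = 5.
y[0] = 0*0 = 0
y[1] = -1*0 + 0*3 = 0
y[2] = 2*0 + -1*3 + 0*0 = -3
y[3] = 2*3 + -1*0 = 6
y[4] = 2*0 = 0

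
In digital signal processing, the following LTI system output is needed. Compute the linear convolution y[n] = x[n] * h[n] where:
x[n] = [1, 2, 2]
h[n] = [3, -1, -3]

y[n] = sum_k x[k]*h[n-k]. Output length = len(x) + len(h) - 1 = 3 + 3 - 1 = 5.
y[0] = 1*3 = 3
y[1] = 2*3 + 1*-1 = 5
y[2] = 2*3 + 2*-1 + 1*-3 = 1
y[3] = 2*-1 + 2*-3 = -8
y[4] = 2*-3 = -6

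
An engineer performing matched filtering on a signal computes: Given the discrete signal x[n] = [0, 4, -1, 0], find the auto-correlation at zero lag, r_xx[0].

The auto-correlation at zero lag r_xx[0] equals the signal energy.
r_xx[0] = sum of x[n]^2 = 0^2 + 4^2 + (-1)^2 + 0^2
= 0 + 16 + 1 + 0 = 17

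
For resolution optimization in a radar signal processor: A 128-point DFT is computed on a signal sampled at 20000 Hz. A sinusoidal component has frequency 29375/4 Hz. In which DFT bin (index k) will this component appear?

DFT frequency resolution = f_s/N = 20000/128 = 625/4 Hz
Bin index k = f_signal / resolution = 29375/4 / 625/4 = 47
The signal frequency 29375/4 Hz falls in DFT bin k = 47.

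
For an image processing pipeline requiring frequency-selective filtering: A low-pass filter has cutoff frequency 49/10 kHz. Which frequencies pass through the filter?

A low-pass filter passes all frequencies below the cutoff frequency 49/10 kHz and attenuates higher frequencies.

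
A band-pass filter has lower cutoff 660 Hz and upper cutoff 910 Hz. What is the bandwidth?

Bandwidth = f_high - f_low
= 910 Hz - 660 Hz = 250 Hz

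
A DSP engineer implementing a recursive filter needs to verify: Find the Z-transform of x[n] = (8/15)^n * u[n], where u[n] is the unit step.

The Z-transform of a^n * u[n] is z/(z-a) for |z| > |a|.
Here a = 8/15, so X(z) = z/(z - (8/15)) = 15z/(15z - 8)
ROC: |z| > 8/15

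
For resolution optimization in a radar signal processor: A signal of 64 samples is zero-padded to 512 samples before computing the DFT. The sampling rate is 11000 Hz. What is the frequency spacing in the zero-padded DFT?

Original DFT: N = 64, resolution = f_s/N = 11000/64 = 1375/8 Hz
Zero-padded DFT: N = 512, resolution = f_s/N = 11000/512 = 1375/64 Hz
Zero-padding interpolates the spectrum (finer frequency grid)
but does NOT improve the true spectral resolution (ability to resolve close frequencies).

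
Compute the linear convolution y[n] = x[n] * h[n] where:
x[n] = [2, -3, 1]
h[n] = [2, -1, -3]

y[n] = sum_k x[k]*h[n-k]. Output length = len(x) + len(h) - 1 = 3 + 3 - 1 = 5.
y[0] = 2*2 = 4
y[1] = -3*2 + 2*-1 = -8
y[2] = 1*2 + -3*-1 + 2*-3 = -1
y[3] = 1*-1 + -3*-3 = 8
y[4] = 1*-3 = -3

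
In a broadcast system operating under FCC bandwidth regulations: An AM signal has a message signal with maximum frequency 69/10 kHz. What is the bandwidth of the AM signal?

In AM (double-sideband), the bandwidth is twice the message frequency.
BW = 2 * f_m = 2 * 69/10 kHz = 69/5 kHz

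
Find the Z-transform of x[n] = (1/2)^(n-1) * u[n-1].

Time-shifting property: if X(z) = Z{x[n]}, then Z{x[n-d]} = z^(-d) * X(z)
X(z) = z/(z - 1/2) for x[n] = (1/2)^n * u[n]
Z{x[n-1]} = z^(-1) * z/(z - 1/2) = 1/(z - 1/2)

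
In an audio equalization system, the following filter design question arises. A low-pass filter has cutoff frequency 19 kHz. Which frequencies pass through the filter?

A low-pass filter passes all frequencies below the cutoff frequency 19 kHz and attenuates higher frequencies.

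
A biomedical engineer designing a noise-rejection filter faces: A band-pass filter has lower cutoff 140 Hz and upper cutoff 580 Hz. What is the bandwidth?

Bandwidth = f_high - f_low
= 580 Hz - 140 Hz = 440 Hz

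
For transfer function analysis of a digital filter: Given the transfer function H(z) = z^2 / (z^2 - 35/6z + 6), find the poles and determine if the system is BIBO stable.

Poles are roots of the denominator: z^2 - 35/6z + 6 = 0.
Quadratic formula: z = [-(-35/6) +/- sqrt((-35/6)^2 - 4*(6))] / 2
Discriminant = 1225/36 - 24 = 361/36; sqrt = 19/6.
z = (35/6 +/- 19/6) / 2 => z = 9/2 or z = 4/3.
|p1| = 9/2, |p2| = 4/3.
For BIBO stability, all poles must lie inside the unit circle (|p| < 1).
System is UNSTABLE since at least one |p| >= 1.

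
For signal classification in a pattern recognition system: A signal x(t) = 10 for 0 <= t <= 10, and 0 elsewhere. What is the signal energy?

Energy = integral of |x(t)|^2 dt over the signal duration
= 10^2 * 10 = 100 * 10 = 1000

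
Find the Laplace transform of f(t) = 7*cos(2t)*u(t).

Standard pair: cos(wt)*u(t) <-> s/(s^2+w^2)
With w = 2: L{7*cos(2t)*u(t)} = 7s/(s^2+4)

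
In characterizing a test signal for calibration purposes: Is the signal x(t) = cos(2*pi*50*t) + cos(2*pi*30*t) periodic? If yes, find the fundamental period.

f1 = 50 Hz, f2 = 30 Hz
Period T1 = 1/50, T2 = 1/30
Ratio T1/T2 = 30/50, which is rational.
The signal is periodic with fundamental period T = 1/GCD(50,30) = 1/10 s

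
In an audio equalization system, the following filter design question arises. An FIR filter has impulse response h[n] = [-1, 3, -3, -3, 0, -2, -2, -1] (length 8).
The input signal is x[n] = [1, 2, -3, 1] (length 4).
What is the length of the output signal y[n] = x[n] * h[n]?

For linear convolution, the output length is:
len(y) = len(x) + len(h) - 1 = 4 + 8 - 1 = 11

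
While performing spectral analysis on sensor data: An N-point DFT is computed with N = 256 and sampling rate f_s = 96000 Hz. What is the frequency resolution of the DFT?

DFT frequency resolution = f_s / N
= 96000 / 256 = 375 Hz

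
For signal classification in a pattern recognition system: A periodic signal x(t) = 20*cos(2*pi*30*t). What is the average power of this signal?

Average power of A*cos(wt) is A^2/2.
P = 20^2 / 2 = 400/2 = 200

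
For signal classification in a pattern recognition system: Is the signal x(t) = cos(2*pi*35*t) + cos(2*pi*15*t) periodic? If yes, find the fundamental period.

f1 = 35 Hz, f2 = 15 Hz
Period T1 = 1/35, T2 = 1/15
Ratio T1/T2 = 15/35, which is rational.
The signal is periodic with fundamental period T = 1/GCD(35,15) = 1/5 s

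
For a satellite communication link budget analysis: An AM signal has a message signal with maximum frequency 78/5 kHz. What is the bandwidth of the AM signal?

In AM (double-sideband), the bandwidth is twice the message frequency.
BW = 2 * f_m = 2 * 78/5 kHz = 156/5 kHz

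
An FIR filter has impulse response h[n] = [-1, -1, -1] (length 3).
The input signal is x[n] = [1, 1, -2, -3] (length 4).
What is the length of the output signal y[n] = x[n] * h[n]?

For linear convolution, the output length is:
len(y) = len(x) + len(h) - 1 = 4 + 3 - 1 = 6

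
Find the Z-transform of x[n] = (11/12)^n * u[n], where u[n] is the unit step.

The Z-transform of a^n * u[n] is z/(z-a) for |z| > |a|.
Here a = 11/12, so X(z) = z/(z - (11/12)) = 12z/(12z - 11)
ROC: |z| > 11/12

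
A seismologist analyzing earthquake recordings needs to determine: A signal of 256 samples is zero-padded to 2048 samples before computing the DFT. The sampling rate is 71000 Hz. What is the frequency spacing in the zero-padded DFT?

Original DFT: N = 256, resolution = f_s/N = 71000/256 = 8875/32 Hz
Zero-padded DFT: N = 2048, resolution = f_s/N = 71000/2048 = 8875/256 Hz
Zero-padding interpolates the spectrum (finer frequency grid)
but does NOT improve the true spectral resolution (ability to resolve close frequencies).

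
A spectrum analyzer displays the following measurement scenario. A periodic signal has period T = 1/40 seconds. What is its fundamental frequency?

The fundamental frequency is the reciprocal of the period.
f = 1/T = 1/(1/40) = 40 Hz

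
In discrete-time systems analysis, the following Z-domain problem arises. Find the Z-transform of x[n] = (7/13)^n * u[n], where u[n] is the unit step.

The Z-transform of a^n * u[n] is z/(z-a) for |z| > |a|.
Here a = 7/13, so X(z) = z/(z - (7/13)) = 13z/(13z - 7)
ROC: |z| > 7/13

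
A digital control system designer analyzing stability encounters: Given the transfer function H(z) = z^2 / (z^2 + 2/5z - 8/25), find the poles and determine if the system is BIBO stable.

Poles are roots of the denominator: z^2 + 2/5z - 8/25 = 0.
Quadratic formula: z = [-(2/5) +/- sqrt((2/5)^2 - 4*(-8/25))] / 2
Discriminant = 4/25 + 32/25 = 36/25; sqrt = 6/5.
z = (-2/5 +/- 6/5) / 2 => z = 2/5 or z = -4/5.
|p1| = 4/5, |p2| = 2/5.
For BIBO stability, all poles must lie inside the unit circle (|p| < 1).
System is STABLE since both |p| < 1.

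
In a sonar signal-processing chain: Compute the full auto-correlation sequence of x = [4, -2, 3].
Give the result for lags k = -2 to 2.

r_xx[k] = sum_m x[m]*x[m+k], indexed from 0, for k = -2 to 2:
  r_xx[-2] = x[2]*x[0] = 12
  r_xx[-1] = x[1]*x[0] + x[2]*x[1] = -14
  r_xx[0] = x[0]*x[0] + x[1]*x[1] + x[2]*x[2] = 29
  r_xx[1] = x[0]*x[1] + x[1]*x[2] = -14
  r_xx[2] = x[0]*x[2] = 12
r_xx = [12, -14, 29, -14, 12]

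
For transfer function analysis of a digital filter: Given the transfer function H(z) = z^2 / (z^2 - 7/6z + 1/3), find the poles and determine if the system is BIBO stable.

Poles are roots of the denominator: z^2 - 7/6z + 1/3 = 0.
Quadratic formula: z = [-(-7/6) +/- sqrt((-7/6)^2 - 4*(1/3))] / 2
Discriminant = 49/36 - 4/3 = 1/36; sqrt = 1/6.
z = (7/6 +/- 1/6) / 2 => z = 2/3 or z = 1/2.
|p1| = 2/3, |p2| = 1/2.
For BIBO stability, all poles must lie inside the unit circle (|p| < 1).
System is STABLE since both |p| < 1.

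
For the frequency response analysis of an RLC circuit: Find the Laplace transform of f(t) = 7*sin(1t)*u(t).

Standard pair: sin(wt)*u(t) <-> w/(s^2+w^2)
With w = 1: L{7*sin(1t)*u(t)} = 7/(s^2+1)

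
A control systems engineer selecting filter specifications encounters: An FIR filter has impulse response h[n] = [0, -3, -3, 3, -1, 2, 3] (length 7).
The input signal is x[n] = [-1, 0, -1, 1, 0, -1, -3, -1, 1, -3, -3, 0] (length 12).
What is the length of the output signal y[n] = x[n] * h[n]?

For linear convolution, the output length is:
len(y) = len(x) + len(h) - 1 = 12 + 7 - 1 = 18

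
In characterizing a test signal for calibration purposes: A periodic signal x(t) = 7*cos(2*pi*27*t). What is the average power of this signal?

Average power of A*cos(wt) is A^2/2.
P = 7^2 / 2 = 49/2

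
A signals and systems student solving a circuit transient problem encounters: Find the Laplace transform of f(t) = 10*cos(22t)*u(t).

Standard pair: cos(wt)*u(t) <-> s/(s^2+w^2)
With w = 22: L{10*cos(22t)*u(t)} = 10s/(s^2+484)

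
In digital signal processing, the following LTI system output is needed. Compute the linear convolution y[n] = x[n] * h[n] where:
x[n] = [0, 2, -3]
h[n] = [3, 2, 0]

y[n] = sum_k x[k]*h[n-k]. Output length = len(x) + len(h) - 1 = 3 + 3 - 1 = 5.
y[0] = 0*3 = 0
y[1] = 2*3 + 0*2 = 6
y[2] = -3*3 + 2*2 + 0*0 = -5
y[3] = -3*2 + 2*0 = -6
y[4] = -3*0 = 0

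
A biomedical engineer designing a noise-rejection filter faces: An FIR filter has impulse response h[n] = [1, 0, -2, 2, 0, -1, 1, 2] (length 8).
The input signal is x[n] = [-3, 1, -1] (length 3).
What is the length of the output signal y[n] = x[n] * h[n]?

For linear convolution, the output length is:
len(y) = len(x) + len(h) - 1 = 3 + 8 - 1 = 10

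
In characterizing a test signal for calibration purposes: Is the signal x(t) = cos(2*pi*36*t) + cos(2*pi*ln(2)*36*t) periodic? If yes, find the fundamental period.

f1 = 36 Hz, f2 = 36*ln(2) Hz
Ratio f2/f1 = ln(2), which is irrational.
Since the frequency ratio is irrational, no common period exists.
The signal is not periodic.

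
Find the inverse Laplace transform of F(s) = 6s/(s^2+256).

Standard pair: s/(s^2+w^2) <-> cos(wt)*u(t)
With k=6, w=16: f(t) = 6*cos(16t)*u(t)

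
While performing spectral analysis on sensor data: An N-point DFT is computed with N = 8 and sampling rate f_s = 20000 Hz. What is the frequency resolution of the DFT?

DFT frequency resolution = f_s / N
= 20000 / 8 = 2500 Hz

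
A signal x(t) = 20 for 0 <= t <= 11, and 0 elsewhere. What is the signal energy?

Energy = integral of |x(t)|^2 dt over the signal duration
= 20^2 * 11 = 400 * 11 = 4400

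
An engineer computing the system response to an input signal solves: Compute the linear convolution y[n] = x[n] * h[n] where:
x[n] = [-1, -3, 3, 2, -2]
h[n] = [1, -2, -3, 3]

y[n] = sum_k x[k]*h[n-k]. Output length = len(x) + len(h) - 1 = 5 + 4 - 1 = 8.
y[0] = -1*1 = -1
y[1] = -3*1 + -1*-2 = -1
y[2] = 3*1 + -3*-2 + -1*-3 = 12
y[3] = 2*1 + 3*-2 + -3*-3 + -1*3 = 2
y[4] = -2*1 + 2*-2 + 3*-3 + -3*3 = -24
y[5] = -2*-2 + 2*-3 + 3*3 = 7
y[6] = -2*-3 + 2*3 = 12
y[7] = -2*3 = -6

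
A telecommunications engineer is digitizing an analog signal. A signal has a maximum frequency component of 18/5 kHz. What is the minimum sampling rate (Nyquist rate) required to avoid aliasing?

By the Nyquist-Shannon sampling theorem,
the minimum sampling rate (Nyquist rate) must be at least 2 * f_max.
Nyquist rate = 2 * 18/5 kHz = 36/5 kHz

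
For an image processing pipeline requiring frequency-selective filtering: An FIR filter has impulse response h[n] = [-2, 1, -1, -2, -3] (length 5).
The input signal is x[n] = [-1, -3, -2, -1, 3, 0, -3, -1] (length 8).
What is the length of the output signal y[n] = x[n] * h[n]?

For linear convolution, the output length is:
len(y) = len(x) + len(h) - 1 = 8 + 5 - 1 = 12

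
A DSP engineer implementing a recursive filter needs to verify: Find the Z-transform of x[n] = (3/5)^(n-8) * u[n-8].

Time-shifting property: if X(z) = Z{x[n]}, then Z{x[n-d]} = z^(-d) * X(z)
X(z) = z/(z - 3/5) for x[n] = (3/5)^n * u[n]
Z{x[n-8]} = z^(-8) * z/(z - 3/5) = z^(-7)/(z - 3/5)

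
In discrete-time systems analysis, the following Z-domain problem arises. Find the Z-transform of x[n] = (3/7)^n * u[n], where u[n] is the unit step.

The Z-transform of a^n * u[n] is z/(z-a) for |z| > |a|.
Here a = 3/7, so X(z) = z/(z - (3/7)) = 7z/(7z - 3)
ROC: |z| > 3/7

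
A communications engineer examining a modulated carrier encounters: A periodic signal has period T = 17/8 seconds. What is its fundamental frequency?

The fundamental frequency is the reciprocal of the period.
f = 1/T = 1/(17/8) = 8/17 Hz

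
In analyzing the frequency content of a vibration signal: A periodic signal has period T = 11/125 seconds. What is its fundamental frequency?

The fundamental frequency is the reciprocal of the period.
f = 1/T = 1/(11/125) = 125/11 Hz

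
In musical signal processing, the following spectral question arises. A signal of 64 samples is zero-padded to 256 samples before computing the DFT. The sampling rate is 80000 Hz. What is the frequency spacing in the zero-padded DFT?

Original DFT: N = 64, resolution = f_s/N = 80000/64 = 1250 Hz
Zero-padded DFT: N = 256, resolution = f_s/N = 80000/256 = 625/2 Hz
Zero-padding interpolates the spectrum (finer frequency grid)
but does NOT improve the true spectral resolution (ability to resolve close frequencies).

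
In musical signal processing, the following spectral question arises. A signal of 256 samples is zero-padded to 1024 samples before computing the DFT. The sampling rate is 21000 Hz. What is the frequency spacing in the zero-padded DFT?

Original DFT: N = 256, resolution = f_s/N = 21000/256 = 2625/32 Hz
Zero-padded DFT: N = 1024, resolution = f_s/N = 21000/1024 = 2625/128 Hz
Zero-padding interpolates the spectrum (finer frequency grid)
but does NOT improve the true spectral resolution (ability to resolve close frequencies).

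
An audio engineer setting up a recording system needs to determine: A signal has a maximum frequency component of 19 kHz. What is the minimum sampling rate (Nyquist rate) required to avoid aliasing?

By the Nyquist-Shannon sampling theorem,
the minimum sampling rate (Nyquist rate) must be at least 2 * f_max.
Nyquist rate = 2 * 19 kHz = 38 kHz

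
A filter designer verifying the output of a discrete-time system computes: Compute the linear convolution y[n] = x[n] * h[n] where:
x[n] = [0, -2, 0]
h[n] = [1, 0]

y[n] = sum_k x[k]*h[n-k]. Output length = len(x) + len(h) - 1 = 3 + 2 - 1 = 4.
y[0] = 0*1 = 0
y[1] = -2*1 + 0*0 = -2
y[2] = 0*1 + -2*0 = 0
y[3] = 0*0 = 0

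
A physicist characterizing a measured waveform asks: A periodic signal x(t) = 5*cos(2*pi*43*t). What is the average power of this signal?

Average power of A*cos(wt) is A^2/2.
P = 5^2 / 2 = 25/2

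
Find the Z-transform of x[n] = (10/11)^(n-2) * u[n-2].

Time-shifting property: if X(z) = Z{x[n]}, then Z{x[n-d]} = z^(-d) * X(z)
X(z) = z/(z - 10/11) for x[n] = (10/11)^n * u[n]
Z{x[n-2]} = z^(-2) * z/(z - 10/11) = z^(-1)/(z - 10/11)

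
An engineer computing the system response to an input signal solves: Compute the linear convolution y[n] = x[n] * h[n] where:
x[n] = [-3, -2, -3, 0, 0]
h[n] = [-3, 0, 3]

y[n] = sum_k x[k]*h[n-k]. Output length = len(x) + len(h) - 1 = 5 + 3 - 1 = 7.
y[0] = -3*-3 = 9
y[1] = -2*-3 + -3*0 = 6
y[2] = -3*-3 + -2*0 + -3*3 = 0
y[3] = 0*-3 + -3*0 + -2*3 = -6
y[4] = 0*-3 + 0*0 + -3*3 = -9
y[5] = 0*0 + 0*3 = 0
y[6] = 0*3 = 0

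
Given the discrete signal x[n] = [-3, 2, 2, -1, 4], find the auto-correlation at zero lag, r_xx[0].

The auto-correlation at zero lag r_xx[0] equals the signal energy.
r_xx[0] = sum of x[n]^2 = (-3)^2 + 2^2 + 2^2 + (-1)^2 + 4^2
= 9 + 4 + 4 + 1 + 16 = 34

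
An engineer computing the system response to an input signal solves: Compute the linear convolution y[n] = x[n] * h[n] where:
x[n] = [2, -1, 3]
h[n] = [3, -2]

y[n] = sum_k x[k]*h[n-k]. Output length = len(x) + len(h) - 1 = 3 + 2 - 1 = 4.
y[0] = 2*3 = 6
y[1] = -1*3 + 2*-2 = -7
y[2] = 3*3 + -1*-2 = 11
y[3] = 3*-2 = -6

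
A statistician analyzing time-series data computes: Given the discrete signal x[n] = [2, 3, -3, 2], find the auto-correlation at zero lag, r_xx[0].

The auto-correlation at zero lag r_xx[0] equals the signal energy.
r_xx[0] = sum of x[n]^2 = 2^2 + 3^2 + (-3)^2 + 2^2
= 4 + 9 + 9 + 4 = 26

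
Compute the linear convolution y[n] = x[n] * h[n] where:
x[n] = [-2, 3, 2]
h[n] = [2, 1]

y[n] = sum_k x[k]*h[n-k]. Output length = len(x) + len(h) - 1 = 3 + 2 - 1 = 4.
y[0] = -2*2 = -4
y[1] = 3*2 + -2*1 = 4
y[2] = 2*2 + 3*1 = 7
y[3] = 2*1 = 2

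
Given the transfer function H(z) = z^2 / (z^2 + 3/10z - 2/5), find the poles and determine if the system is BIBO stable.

Poles are roots of the denominator: z^2 + 3/10z - 2/5 = 0.
Quadratic formula: z = [-(3/10) +/- sqrt((3/10)^2 - 4*(-2/5))] / 2
Discriminant = 9/100 + 8/5 = 169/100; sqrt = 13/10.
z = (-3/10 +/- 13/10) / 2 => z = 1/2 or z = -4/5.
|p1| = 1/2, |p2| = 4/5.
For BIBO stability, all poles must lie inside the unit circle (|p| < 1).
System is STABLE since both |p| < 1.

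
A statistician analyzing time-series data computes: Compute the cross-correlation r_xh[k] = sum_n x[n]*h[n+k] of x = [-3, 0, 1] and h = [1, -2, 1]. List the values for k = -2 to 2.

Both sequences indexed from 0 and zero outside their support.
Lags with overlap: k = -2 to 2.
  r_xh[-2] = x[2]*h[0] = 1
  r_xh[-1] = x[1]*h[0] + x[2]*h[1] = -2
  r_xh[0] = x[0]*h[0] + x[1]*h[1] + x[2]*h[2] = -2
  r_xh[1] = x[0]*h[1] + x[1]*h[2] = 6
  r_xh[2] = x[0]*h[2] = -3
r_xh = [1, -2, -2, 6, -3] (for k = -2, ..., 2)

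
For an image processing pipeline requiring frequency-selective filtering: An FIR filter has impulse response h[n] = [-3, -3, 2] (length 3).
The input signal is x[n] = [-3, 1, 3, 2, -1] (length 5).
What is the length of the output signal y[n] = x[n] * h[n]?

For linear convolution, the output length is:
len(y) = len(x) + len(h) - 1 = 5 + 3 - 1 = 7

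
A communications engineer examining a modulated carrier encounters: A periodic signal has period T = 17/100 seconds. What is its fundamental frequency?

The fundamental frequency is the reciprocal of the period.
f = 1/T = 1/(17/100) = 100/17 Hz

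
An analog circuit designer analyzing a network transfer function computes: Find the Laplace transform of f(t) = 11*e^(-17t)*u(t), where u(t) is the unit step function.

Standard Laplace transform pair:
e^(-at)*u(t) <-> 1/(s+a)
With a = 17: L{11*e^(-17t)*u(t)} = 11/(s+17), ROC: Re(s) > -17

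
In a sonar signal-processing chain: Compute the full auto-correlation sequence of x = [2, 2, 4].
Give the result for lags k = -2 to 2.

r_xx[k] = sum_m x[m]*x[m+k], indexed from 0, for k = -2 to 2:
  r_xx[-2] = x[2]*x[0] = 8
  r_xx[-1] = x[1]*x[0] + x[2]*x[1] = 12
  r_xx[0] = x[0]*x[0] + x[1]*x[1] + x[2]*x[2] = 24
  r_xx[1] = x[0]*x[1] + x[1]*x[2] = 12
  r_xx[2] = x[0]*x[2] = 8
r_xx = [8, 12, 24, 12, 8]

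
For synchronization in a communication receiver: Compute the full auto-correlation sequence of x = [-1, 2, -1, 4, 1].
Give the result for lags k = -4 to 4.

r_xx[k] = sum_m x[m]*x[m+k], indexed from 0, for k = -4 to 4:
  r_xx[-4] = x[4]*x[0] = -1
  r_xx[-3] = x[3]*x[0] + x[4]*x[1] = -2
  r_xx[-2] = x[2]*x[0] + x[3]*x[1] + x[4]*x[2] = 8
  r_xx[-1] = x[1]*x[0] + x[2]*x[1] + x[3]*x[2] + x[4]*x[3] = -4
  r_xx[0] = x[0]*x[0] + x[1]*x[1] + x[2]*x[2] + x[3]*x[3] + x[4]*x[4] = 23
  r_xx[1] = x[0]*x[1] + x[1]*x[2] + x[2]*x[3] + x[3]*x[4] = -4
  r_xx[2] = x[0]*x[2] + x[1]*x[3] + x[2]*x[4] = 8
  r_xx[3] = x[0]*x[3] + x[1]*x[4] = -2
  r_xx[4] = x[0]*x[4] = -1
r_xx = [-1, -2, 8, -4, 23, -4, 8, -2, -1]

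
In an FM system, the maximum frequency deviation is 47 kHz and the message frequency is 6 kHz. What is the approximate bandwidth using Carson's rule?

Carson's rule: BW = 2*(delta_f + f_m)
= 2*(47 + 6) kHz = 106 kHz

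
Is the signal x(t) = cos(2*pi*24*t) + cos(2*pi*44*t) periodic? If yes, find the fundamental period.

f1 = 24 Hz, f2 = 44 Hz
Period T1 = 1/24, T2 = 1/44
Ratio T1/T2 = 44/24, which is rational.
The signal is periodic with fundamental period T = 1/GCD(24,44) = 1/4 s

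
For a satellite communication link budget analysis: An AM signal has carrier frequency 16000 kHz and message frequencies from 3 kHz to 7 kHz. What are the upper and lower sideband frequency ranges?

Upper sideband (USB) = fc + [fm_low, fm_high] = 16000 + [3, 7] = [16003, 16007] kHz
Lower sideband (LSB) = fc - [fm_high, fm_low] = 16000 - [7, 3] = [15993, 15997] kHz
Total occupied spectrum: 15993 kHz to 16007 kHz (plus carrier at 16000 kHz)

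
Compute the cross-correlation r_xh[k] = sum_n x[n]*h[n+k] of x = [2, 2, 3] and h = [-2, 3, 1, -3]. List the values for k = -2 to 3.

Both sequences indexed from 0 and zero outside their support.
Lags with overlap: k = -2 to 3.
  r_xh[-2] = x[2]*h[0] = -6
  r_xh[-1] = x[1]*h[0] + x[2]*h[1] = 5
  r_xh[0] = x[0]*h[0] + x[1]*h[1] + x[2]*h[2] = 5
  r_xh[1] = x[0]*h[1] + x[1]*h[2] + x[2]*h[3] = -1
  r_xh[2] = x[0]*h[2] + x[1]*h[3] = -4
  r_xh[3] = x[0]*h[3] = -6
r_xh = [-6, 5, 5, -1, -4, -6] (for k = -2, ..., 3)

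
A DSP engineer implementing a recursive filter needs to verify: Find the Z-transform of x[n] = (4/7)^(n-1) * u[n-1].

Time-shifting property: if X(z) = Z{x[n]}, then Z{x[n-d]} = z^(-d) * X(z)
X(z) = z/(z - 4/7) for x[n] = (4/7)^n * u[n]
Z{x[n-1]} = z^(-1) * z/(z - 4/7) = 1/(z - 4/7)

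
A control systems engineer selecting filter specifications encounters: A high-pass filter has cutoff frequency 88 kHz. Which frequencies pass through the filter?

A high-pass filter passes all frequencies above the cutoff frequency 88 kHz and attenuates lower frequencies.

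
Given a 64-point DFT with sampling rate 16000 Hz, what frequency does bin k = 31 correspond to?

The frequency of DFT bin k is: f_k = k * f_s / N
f_31 = 31 * 16000 / 64 = 7750 Hz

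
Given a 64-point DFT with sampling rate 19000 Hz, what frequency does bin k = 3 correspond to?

The frequency of DFT bin k is: f_k = k * f_s / N
f_3 = 3 * 19000 / 64 = 7125/8 Hz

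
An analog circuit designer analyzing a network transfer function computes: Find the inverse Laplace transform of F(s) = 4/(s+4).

Standard pair: k/(s+a) <-> k*e^(-at)*u(t)
With k=4, a=4: f(t) = 4*e^(-4t)*u(t)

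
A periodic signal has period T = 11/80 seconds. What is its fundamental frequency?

The fundamental frequency is the reciprocal of the period.
f = 1/T = 1/(11/80) = 80/11 Hz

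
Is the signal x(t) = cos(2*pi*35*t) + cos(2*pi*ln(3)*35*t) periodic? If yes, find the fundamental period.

f1 = 35 Hz, f2 = 35*ln(3) Hz
Ratio f2/f1 = ln(3), which is irrational.
Since the frequency ratio is irrational, no common period exists.
The signal is not periodic.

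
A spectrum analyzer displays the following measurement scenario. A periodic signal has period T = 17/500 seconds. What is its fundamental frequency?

The fundamental frequency is the reciprocal of the period.
f = 1/T = 1/(17/500) = 500/17 Hz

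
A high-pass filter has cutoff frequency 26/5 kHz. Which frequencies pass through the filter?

A high-pass filter passes all frequencies above the cutoff frequency 26/5 kHz and attenuates lower frequencies.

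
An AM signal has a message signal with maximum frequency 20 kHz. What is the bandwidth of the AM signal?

In AM (double-sideband), the bandwidth is twice the message frequency.
BW = 2 * f_m = 2 * 20 kHz = 40 kHz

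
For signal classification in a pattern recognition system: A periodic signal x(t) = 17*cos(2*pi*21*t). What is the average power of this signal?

Average power of A*cos(wt) is A^2/2.
P = 17^2 / 2 = 289/2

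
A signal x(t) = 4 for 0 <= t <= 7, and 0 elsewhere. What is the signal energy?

Energy = integral of |x(t)|^2 dt over the signal duration
= 4^2 * 7 = 16 * 7 = 112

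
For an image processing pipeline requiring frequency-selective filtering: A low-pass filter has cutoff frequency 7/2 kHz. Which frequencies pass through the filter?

A low-pass filter passes all frequencies below the cutoff frequency 7/2 kHz and attenuates higher frequencies.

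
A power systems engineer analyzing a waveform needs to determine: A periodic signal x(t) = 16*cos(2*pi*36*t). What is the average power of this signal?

Average power of A*cos(wt) is A^2/2.
P = 16^2 / 2 = 256/2 = 128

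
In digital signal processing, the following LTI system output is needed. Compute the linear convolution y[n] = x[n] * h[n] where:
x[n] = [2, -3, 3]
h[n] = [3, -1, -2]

y[n] = sum_k x[k]*h[n-k]. Output length = len(x) + len(h) - 1 = 3 + 3 - 1 = 5.
y[0] = 2*3 = 6
y[1] = -3*3 + 2*-1 = -11
y[2] = 3*3 + -3*-1 + 2*-2 = 8
y[3] = 3*-1 + -3*-2 = 3
y[4] = 3*-2 = -6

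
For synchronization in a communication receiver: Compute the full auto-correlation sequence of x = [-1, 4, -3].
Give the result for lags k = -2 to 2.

r_xx[k] = sum_m x[m]*x[m+k], indexed from 0, for k = -2 to 2:
  r_xx[-2] = x[2]*x[0] = 3
  r_xx[-1] = x[1]*x[0] + x[2]*x[1] = -16
  r_xx[0] = x[0]*x[0] + x[1]*x[1] + x[2]*x[2] = 26
  r_xx[1] = x[0]*x[1] + x[1]*x[2] = -16
  r_xx[2] = x[0]*x[2] = 3
r_xx = [3, -16, 26, -16, 3]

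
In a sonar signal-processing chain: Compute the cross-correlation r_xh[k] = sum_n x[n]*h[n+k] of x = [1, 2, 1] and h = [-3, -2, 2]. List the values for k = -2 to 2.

Both sequences indexed from 0 and zero outside their support.
Lags with overlap: k = -2 to 2.
  r_xh[-2] = x[2]*h[0] = -3
  r_xh[-1] = x[1]*h[0] + x[2]*h[1] = -8
  r_xh[0] = x[0]*h[0] + x[1]*h[1] + x[2]*h[2] = -5
  r_xh[1] = x[0]*h[1] + x[1]*h[2] = 2
  r_xh[2] = x[0]*h[2] = 2
r_xh = [-3, -8, -5, 2, 2] (for k = -2, ..., 2)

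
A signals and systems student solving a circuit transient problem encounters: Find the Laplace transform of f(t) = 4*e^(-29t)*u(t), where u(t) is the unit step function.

Standard Laplace transform pair:
e^(-at)*u(t) <-> 1/(s+a)
With a = 29: L{4*e^(-29t)*u(t)} = 4/(s+29), ROC: Re(s) > -29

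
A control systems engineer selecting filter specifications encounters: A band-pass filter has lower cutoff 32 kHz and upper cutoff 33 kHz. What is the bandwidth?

Bandwidth = f_high - f_low
= 33 kHz - 32 kHz = 1 kHz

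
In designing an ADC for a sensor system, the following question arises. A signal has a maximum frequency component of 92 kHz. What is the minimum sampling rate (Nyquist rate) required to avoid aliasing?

By the Nyquist-Shannon sampling theorem,
the minimum sampling rate (Nyquist rate) must be at least 2 * f_max.
Nyquist rate = 2 * 92 kHz = 184 kHz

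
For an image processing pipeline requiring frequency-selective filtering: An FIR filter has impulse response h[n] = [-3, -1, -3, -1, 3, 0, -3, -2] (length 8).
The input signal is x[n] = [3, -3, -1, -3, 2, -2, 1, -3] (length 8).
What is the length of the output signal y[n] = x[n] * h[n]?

For linear convolution, the output length is:
len(y) = len(x) + len(h) - 1 = 8 + 8 - 1 = 15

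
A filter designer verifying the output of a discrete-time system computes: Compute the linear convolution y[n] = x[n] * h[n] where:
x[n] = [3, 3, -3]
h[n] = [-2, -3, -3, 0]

y[n] = sum_k x[k]*h[n-k]. Output length = len(x) + len(h) - 1 = 3 + 4 - 1 = 6.
y[0] = 3*-2 = -6
y[1] = 3*-2 + 3*-3 = -15
y[2] = -3*-2 + 3*-3 + 3*-3 = -12
y[3] = -3*-3 + 3*-3 + 3*0 = 0
y[4] = -3*-3 + 3*0 = 9
y[5] = -3*0 = 0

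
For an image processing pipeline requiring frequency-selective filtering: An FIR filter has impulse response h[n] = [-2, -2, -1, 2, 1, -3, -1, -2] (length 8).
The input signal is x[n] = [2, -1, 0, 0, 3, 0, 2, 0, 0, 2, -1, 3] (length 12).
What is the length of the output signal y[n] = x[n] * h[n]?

For linear convolution, the output length is:
len(y) = len(x) + len(h) - 1 = 12 + 8 - 1 = 19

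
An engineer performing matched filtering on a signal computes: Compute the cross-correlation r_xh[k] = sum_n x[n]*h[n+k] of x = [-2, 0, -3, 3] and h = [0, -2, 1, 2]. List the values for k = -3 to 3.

Both sequences indexed from 0 and zero outside their support.
Lags with overlap: k = -3 to 3.
  r_xh[-3] = x[3]*h[0] = 0
  r_xh[-2] = x[2]*h[0] + x[3]*h[1] = -6
  r_xh[-1] = x[1]*h[0] + x[2]*h[1] + x[3]*h[2] = 9
  r_xh[0] = x[0]*h[0] + x[1]*h[1] + x[2]*h[2] + x[3]*h[3] = 3
  r_xh[1] = x[0]*h[1] + x[1]*h[2] + x[2]*h[3] = -2
  r_xh[2] = x[0]*h[2] + x[1]*h[3] = -2
  r_xh[3] = x[0]*h[3] = -4
r_xh = [0, -6, 9, 3, -2, -2, -4] (for k = -3, ..., 3)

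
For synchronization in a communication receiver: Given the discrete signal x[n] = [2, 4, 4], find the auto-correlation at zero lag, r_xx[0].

The auto-correlation at zero lag r_xx[0] equals the signal energy.
r_xx[0] = sum of x[n]^2 = 2^2 + 4^2 + 4^2
= 4 + 16 + 16 = 36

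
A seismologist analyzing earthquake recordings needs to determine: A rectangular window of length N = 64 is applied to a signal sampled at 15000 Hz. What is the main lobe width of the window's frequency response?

For a rectangular window of length N,
the main lobe width in frequency is 2*f_s/N.
= 2*15000/64 = 1875/4 Hz
This determines the minimum frequency separation for resolving two sinusoids.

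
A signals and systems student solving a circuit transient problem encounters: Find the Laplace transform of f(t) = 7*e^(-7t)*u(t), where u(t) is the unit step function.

Standard Laplace transform pair:
e^(-at)*u(t) <-> 1/(s+a)
With a = 7: L{7*e^(-7t)*u(t)} = 7/(s+7), ROC: Re(s) > -7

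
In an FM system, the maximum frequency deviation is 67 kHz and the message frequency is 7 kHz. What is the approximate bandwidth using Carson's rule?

Carson's rule: BW = 2*(delta_f + f_m)
= 2*(67 + 7) kHz = 148 kHz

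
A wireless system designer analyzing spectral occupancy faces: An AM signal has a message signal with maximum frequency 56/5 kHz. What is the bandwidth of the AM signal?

In AM (double-sideband), the bandwidth is twice the message frequency.
BW = 2 * f_m = 2 * 56/5 kHz = 112/5 kHz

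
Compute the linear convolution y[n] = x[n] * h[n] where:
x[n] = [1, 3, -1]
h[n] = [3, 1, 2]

y[n] = sum_k x[k]*h[n-k]. Output length = len(x) + len(h) - 1 = 3 + 3 - 1 = 5.
y[0] = 1*3 = 3
y[1] = 3*3 + 1*1 = 10
y[2] = -1*3 + 3*1 + 1*2 = 2
y[3] = -1*1 + 3*2 = 5
y[4] = -1*2 = -2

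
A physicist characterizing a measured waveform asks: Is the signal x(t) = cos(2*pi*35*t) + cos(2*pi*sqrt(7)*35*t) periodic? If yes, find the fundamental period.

f1 = 35 Hz, f2 = 35*sqrt(7) Hz
Ratio f2/f1 = sqrt(7), which is irrational.
Since the frequency ratio is irrational, no common period exists.
The signal is not periodic.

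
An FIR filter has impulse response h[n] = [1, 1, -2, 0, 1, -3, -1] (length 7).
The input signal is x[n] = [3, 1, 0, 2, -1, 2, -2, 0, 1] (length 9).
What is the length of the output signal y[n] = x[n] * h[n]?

For linear convolution, the output length is:
len(y) = len(x) + len(h) - 1 = 9 + 7 - 1 = 15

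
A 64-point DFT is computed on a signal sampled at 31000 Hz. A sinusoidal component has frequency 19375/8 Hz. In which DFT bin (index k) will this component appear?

DFT frequency resolution = f_s/N = 31000/64 = 3875/8 Hz
Bin index k = f_signal / resolution = 19375/8 / 3875/8 = 5
The signal frequency 19375/8 Hz falls in DFT bin k = 5.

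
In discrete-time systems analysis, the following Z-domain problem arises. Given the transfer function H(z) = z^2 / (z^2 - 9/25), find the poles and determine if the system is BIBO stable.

Poles are roots of the denominator: z^2 - 9/25 = 0.
Quadratic formula: z = [-(0) +/- sqrt((0)^2 - 4*(-9/25))] / 2
Discriminant = 0 + 36/25 = 36/25; sqrt = 6/5.
z = (0 +/- 6/5) / 2 => z = 3/5 or z = -3/5.
|p1| = 3/5, |p2| = 3/5.
For BIBO stability, all poles must lie inside the unit circle (|p| < 1).
System is STABLE since both |p| < 1.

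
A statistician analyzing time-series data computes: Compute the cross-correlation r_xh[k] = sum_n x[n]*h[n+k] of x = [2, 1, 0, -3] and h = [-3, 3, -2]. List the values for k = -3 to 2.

Both sequences indexed from 0 and zero outside their support.
Lags with overlap: k = -3 to 2.
  r_xh[-3] = x[3]*h[0] = 9
  r_xh[-2] = x[2]*h[0] + x[3]*h[1] = -9
  r_xh[-1] = x[1]*h[0] + x[2]*h[1] + x[3]*h[2] = 3
  r_xh[0] = x[0]*h[0] + x[1]*h[1] + x[2]*h[2] = -3
  r_xh[1] = x[0]*h[1] + x[1]*h[2] = 4
  r_xh[2] = x[0]*h[2] = -4
r_xh = [9, -9, 3, -3, 4, -4] (for k = -3, ..., 2)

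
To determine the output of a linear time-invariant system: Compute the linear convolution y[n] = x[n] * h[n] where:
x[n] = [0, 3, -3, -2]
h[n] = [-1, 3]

y[n] = sum_k x[k]*h[n-k]. Output length = len(x) + len(h) - 1 = 4 + 2 - 1 = 5.
y[0] = 0*-1 = 0
y[1] = 3*-1 + 0*3 = -3
y[2] = -3*-1 + 3*3 = 12
y[3] = -2*-1 + -3*3 = -7
y[4] = -2*3 = -6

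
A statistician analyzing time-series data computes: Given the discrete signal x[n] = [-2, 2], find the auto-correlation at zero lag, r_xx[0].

The auto-correlation at zero lag r_xx[0] equals the signal energy.
r_xx[0] = sum of x[n]^2 = (-2)^2 + 2^2
= 4 + 4 = 8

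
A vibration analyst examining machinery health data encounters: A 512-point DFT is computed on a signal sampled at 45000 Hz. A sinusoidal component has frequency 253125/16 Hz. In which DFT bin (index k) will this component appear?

DFT frequency resolution = f_s/N = 45000/512 = 5625/64 Hz
Bin index k = f_signal / resolution = 253125/16 / 5625/64 = 180
The signal frequency 253125/16 Hz falls in DFT bin k = 180.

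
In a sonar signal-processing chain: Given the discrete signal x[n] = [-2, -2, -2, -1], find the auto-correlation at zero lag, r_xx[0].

The auto-correlation at zero lag r_xx[0] equals the signal energy.
r_xx[0] = sum of x[n]^2 = (-2)^2 + (-2)^2 + (-2)^2 + (-1)^2
= 4 + 4 + 4 + 1 = 13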